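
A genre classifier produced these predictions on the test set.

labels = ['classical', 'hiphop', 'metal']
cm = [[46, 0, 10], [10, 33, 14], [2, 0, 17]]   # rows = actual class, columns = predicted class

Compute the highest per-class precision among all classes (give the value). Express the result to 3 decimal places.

Per-class precision (TP/(TP+FP)):
  classical: TP=46, FP=10+2=12 → 46/58 = 0.7931
  hiphop: TP=33, FP=0+0=0 → 33/33 = 1.0000
  metal: TP=17, FP=10+14=24 → 17/41 = 0.4146
Highest is class 'hiphop' with precision = 1.000.

1.000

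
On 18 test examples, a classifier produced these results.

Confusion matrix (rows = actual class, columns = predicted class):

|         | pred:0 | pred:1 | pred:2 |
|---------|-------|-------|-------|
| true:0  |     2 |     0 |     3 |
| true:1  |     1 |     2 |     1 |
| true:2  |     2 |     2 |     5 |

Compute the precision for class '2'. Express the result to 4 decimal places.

precision = TP/(TP+FP).
2: TP=5, FP=3+1=4 → 5/9 = 0.55556

0.5556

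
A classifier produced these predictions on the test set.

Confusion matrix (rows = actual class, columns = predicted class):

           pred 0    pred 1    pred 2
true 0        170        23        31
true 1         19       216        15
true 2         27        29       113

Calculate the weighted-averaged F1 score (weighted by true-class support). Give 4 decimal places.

Per-class F1 score (2·TP/(2·TP+FP+FN)):
  0: TP=170, FP=19+27=46, FN=23+31=54 → 340/440 = 0.77273
  1: TP=216, FP=23+29=52, FN=19+15=34 → 432/518 = 0.83398
  2: TP=113, FP=31+15=46, FN=27+29=56 → 226/328 = 0.68902
Weighted-F1 score = Σ (supportᵢ/N)·F1 scoreᵢ with N=643: (224/643)·0.77273 + (250/643)·0.83398 + (169/643)·0.68902 = 0.7745

0.7745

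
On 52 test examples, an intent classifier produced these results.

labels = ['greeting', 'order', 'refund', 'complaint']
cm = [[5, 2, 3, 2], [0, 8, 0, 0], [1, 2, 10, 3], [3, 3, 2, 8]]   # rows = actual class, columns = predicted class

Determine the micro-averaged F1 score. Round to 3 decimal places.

0.596

Micro-averaging pools counts across classes: ΣTP=31, ΣFP=21, ΣFN=21.
Micro-F1 score = 2·TP/(2·TP+FP+FN) on pooled counts = 0.596 (equals overall accuracy in single-label multiclass).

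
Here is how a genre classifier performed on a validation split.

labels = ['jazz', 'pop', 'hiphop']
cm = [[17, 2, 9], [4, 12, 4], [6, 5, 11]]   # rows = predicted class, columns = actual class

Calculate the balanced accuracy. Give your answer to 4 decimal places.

0.5732

Balanced accuracy = mean of per-class recall.
  jazz: recall = 17/27 = 0.62963
  pop: recall = 12/19 = 0.63158
  hiphop: recall = 11/24 = 0.45833
Mean = (0.62963 + 0.63158 + 0.45833) / 3 = 0.5732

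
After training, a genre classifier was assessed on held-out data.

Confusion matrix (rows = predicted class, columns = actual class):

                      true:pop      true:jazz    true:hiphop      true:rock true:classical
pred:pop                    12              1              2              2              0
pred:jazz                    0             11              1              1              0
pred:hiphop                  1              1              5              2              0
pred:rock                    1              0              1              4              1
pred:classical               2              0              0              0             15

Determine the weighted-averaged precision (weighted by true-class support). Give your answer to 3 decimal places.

0.739

Per-class precision (TP/(TP+FP)):
  pop: TP=12, FP=1+2+2+0=5 → 12/17 = 0.7059
  jazz: TP=11, FP=0+1+1+0=2 → 11/13 = 0.8462
  hiphop: TP=5, FP=1+1+2+0=4 → 5/9 = 0.5556
  rock: TP=4, FP=1+0+1+1=3 → 4/7 = 0.5714
  classical: TP=15, FP=2+0+0+0=2 → 15/17 = 0.8824
Weighted-precision = Σ (supportᵢ/N)·precisionᵢ with N=63: (16/63)·0.7059 + (13/63)·0.8462 + (9/63)·0.5556 + (9/63)·0.5714 + (16/63)·0.8824 = 0.739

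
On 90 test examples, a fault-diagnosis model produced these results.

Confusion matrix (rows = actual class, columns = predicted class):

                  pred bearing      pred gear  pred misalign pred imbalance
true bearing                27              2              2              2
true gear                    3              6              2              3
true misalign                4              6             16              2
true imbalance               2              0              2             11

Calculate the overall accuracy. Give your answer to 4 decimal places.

Accuracy = trace / total = (27+6+16+11=60) / 90 = 60/90 = 0.6667

0.6667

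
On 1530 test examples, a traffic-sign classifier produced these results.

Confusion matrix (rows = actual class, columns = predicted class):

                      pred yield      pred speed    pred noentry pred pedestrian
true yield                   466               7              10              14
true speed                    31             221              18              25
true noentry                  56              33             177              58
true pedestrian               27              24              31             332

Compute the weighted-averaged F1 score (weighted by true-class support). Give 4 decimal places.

0.7750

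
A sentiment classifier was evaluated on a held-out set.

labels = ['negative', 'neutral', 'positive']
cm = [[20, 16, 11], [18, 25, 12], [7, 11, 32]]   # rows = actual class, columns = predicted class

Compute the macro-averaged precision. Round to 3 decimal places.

Per-class precision (TP/(TP+FP)):
  negative: TP=20, FP=18+7=25 → 20/45 = 0.4444
  neutral: TP=25, FP=16+11=27 → 25/52 = 0.4808
  positive: TP=32, FP=11+12=23 → 32/55 = 0.5818
Macro-precision = mean = (0.4444 + 0.4808 + 0.5818) / 3 = 0.502

0.502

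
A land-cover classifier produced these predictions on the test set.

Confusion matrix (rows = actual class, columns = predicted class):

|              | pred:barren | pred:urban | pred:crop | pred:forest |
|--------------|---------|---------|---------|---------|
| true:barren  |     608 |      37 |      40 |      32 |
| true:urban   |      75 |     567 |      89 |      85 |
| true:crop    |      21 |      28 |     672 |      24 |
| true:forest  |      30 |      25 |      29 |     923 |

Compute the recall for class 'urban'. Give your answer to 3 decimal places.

0.695

Take TP from the diagonal, FP from the rest of the 'urban' prediction marginal, FN from the rest of the 'urban' actual marginal.
recall = TP/(TP+FN).
urban: TP=567, FN=75+89+85=249 → 567/816 = 0.6949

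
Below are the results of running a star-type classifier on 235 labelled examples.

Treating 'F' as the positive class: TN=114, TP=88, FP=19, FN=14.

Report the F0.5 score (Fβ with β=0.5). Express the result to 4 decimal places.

0.8302

Fβ = (1+β²)·TP / ((1+β²)·TP + β²·FN + FP), with β²=1/4
= 1.25·88 / (1.25·88 + 0.25·14 + 19) = 0.8302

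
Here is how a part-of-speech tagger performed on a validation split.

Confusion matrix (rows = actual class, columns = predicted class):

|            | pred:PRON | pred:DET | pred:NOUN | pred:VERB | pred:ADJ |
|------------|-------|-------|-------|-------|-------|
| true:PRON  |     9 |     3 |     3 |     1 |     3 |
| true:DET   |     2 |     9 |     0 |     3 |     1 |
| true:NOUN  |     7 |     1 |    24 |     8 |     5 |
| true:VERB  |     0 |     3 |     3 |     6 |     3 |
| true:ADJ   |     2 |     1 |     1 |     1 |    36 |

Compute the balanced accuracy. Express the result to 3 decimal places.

Balanced accuracy = mean of per-class recall.
  PRON: recall = 9/19 = 0.4737
  DET: recall = 9/15 = 0.6000
  NOUN: recall = 24/45 = 0.5333
  VERB: recall = 6/15 = 0.4000
  ADJ: recall = 36/41 = 0.8780
Mean = (0.4737 + 0.6000 + 0.5333 + 0.4000 + 0.8780) / 5 = 0.577

0.577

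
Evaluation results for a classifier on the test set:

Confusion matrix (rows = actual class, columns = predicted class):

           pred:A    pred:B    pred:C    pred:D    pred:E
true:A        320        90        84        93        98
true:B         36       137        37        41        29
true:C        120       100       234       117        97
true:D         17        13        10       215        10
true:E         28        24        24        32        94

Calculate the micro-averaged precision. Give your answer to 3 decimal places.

0.476

Micro-averaging pools counts across classes: ΣTP=1000, ΣFP=1100, ΣFN=1100.
Micro-precision = TP/(TP+FP) on pooled counts = 0.476 (equals overall accuracy in single-label multiclass).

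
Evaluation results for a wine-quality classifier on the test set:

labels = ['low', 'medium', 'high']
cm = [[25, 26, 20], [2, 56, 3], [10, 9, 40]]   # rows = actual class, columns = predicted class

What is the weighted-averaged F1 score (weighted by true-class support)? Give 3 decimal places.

Per-class F1 score (2·TP/(2·TP+FP+FN)):
  low: TP=25, FP=2+10=12, FN=26+20=46 → 50/108 = 0.4630
  medium: TP=56, FP=26+9=35, FN=2+3=5 → 112/152 = 0.7368
  high: TP=40, FP=20+3=23, FN=10+9=19 → 80/122 = 0.6557
Weighted-F1 score = Σ (supportᵢ/N)·F1 scoreᵢ with N=191: (71/191)·0.4630 + (61/191)·0.7368 + (59/191)·0.6557 = 0.610

0.610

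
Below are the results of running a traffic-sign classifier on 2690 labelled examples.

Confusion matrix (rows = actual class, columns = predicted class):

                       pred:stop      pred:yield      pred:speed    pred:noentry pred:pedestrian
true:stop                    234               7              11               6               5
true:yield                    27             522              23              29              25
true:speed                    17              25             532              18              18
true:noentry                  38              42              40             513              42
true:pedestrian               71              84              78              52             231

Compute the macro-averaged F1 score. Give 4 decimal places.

Per-class F1 score (2·TP/(2·TP+FP+FN)):
  stop: TP=234, FP=27+17+38+71=153, FN=7+11+6+5=29 → 468/650 = 0.72000
  yield: TP=522, FP=7+25+42+84=158, FN=27+23+29+25=104 → 1044/1306 = 0.79939
  speed: TP=532, FP=11+23+40+78=152, FN=17+25+18+18=78 → 1064/1294 = 0.82226
  noentry: TP=513, FP=6+29+18+52=105, FN=38+42+40+42=162 → 1026/1293 = 0.79350
  pedestrian: TP=231, FP=5+25+18+42=90, FN=71+84+78+52=285 → 462/837 = 0.55197
Macro-F1 score = mean = (0.72000 + 0.79939 + 0.82226 + 0.79350 + 0.55197) / 5 = 0.7374

0.7374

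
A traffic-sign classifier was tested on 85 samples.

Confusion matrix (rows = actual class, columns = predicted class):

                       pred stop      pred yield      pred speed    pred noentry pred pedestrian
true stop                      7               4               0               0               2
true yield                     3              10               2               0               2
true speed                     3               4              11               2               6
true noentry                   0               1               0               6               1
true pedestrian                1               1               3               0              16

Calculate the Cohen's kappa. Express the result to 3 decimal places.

Observed agreement pₒ = trace/N = 50/85 = 0.5882
Expected agreement pₑ = Σ (rowᵢ·colᵢ)/N² = (13·14 + 17·20 + 26·16 + 8·8 + 21·27)/85² = 0.2172
κ = (pₒ − pₑ)/(1 − pₑ) = (0.5882 − 0.2172)/(1 − 0.2172) = 0.474

0.474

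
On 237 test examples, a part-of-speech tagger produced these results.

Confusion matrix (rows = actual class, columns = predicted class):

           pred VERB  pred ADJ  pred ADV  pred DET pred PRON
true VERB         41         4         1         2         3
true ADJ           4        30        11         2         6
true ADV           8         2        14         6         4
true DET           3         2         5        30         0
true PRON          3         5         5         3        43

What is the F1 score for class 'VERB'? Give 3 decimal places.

0.745

Treat 'VERB' as positive and all other classes as negative.
F1 score = 2·TP/(2·TP+FP+FN).
VERB: TP=41, FP=4+8+3+3=18, FN=4+1+2+3=10 → 82/110 = 0.7455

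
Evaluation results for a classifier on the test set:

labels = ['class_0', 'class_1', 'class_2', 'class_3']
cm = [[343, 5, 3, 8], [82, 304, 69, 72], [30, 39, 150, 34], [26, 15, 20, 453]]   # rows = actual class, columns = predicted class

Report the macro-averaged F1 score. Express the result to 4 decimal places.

Per-class F1 score (2·TP/(2·TP+FP+FN)):
  class_0: TP=343, FP=82+30+26=138, FN=5+3+8=16 → 686/840 = 0.81667
  class_1: TP=304, FP=5+39+15=59, FN=82+69+72=223 → 608/890 = 0.68315
  class_2: TP=150, FP=3+69+20=92, FN=30+39+34=103 → 300/495 = 0.60606
  class_3: TP=453, FP=8+72+34=114, FN=26+15+20=61 → 906/1081 = 0.83811
Macro-F1 score = mean = (0.81667 + 0.68315 + 0.60606 + 0.83811) / 4 = 0.7360

0.7360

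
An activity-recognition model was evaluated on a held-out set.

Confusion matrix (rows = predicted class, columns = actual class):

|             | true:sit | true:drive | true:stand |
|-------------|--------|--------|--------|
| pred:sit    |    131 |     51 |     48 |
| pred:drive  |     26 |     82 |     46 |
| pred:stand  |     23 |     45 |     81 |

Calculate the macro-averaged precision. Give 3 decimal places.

Per-class precision (TP/(TP+FP)):
  sit: TP=131, FP=51+48=99 → 131/230 = 0.5696
  drive: TP=82, FP=26+46=72 → 82/154 = 0.5325
  stand: TP=81, FP=23+45=68 → 81/149 = 0.5436
Macro-precision = mean = (0.5696 + 0.5325 + 0.5436) / 3 = 0.549

0.549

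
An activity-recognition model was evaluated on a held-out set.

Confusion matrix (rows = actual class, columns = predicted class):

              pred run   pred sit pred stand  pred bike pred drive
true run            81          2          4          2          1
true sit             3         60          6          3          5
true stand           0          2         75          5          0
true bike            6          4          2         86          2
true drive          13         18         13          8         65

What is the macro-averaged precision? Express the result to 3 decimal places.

Per-class precision (TP/(TP+FP)):
  run: TP=81, FP=3+0+6+13=22 → 81/103 = 0.7864
  sit: TP=60, FP=2+2+4+18=26 → 60/86 = 0.6977
  stand: TP=75, FP=4+6+2+13=25 → 75/100 = 0.7500
  bike: TP=86, FP=2+3+5+8=18 → 86/104 = 0.8269
  drive: TP=65, FP=1+5+0+2=8 → 65/73 = 0.8904
Macro-precision = mean = (0.7864 + 0.6977 + 0.7500 + 0.8269 + 0.8904) / 5 = 0.790

0.790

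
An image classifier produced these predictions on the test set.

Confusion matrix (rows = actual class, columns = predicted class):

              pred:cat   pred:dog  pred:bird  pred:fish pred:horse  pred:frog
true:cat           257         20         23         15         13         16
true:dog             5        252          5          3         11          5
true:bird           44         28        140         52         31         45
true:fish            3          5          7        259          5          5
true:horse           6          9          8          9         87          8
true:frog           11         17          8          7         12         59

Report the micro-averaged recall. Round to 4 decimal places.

Micro-averaging pools counts across classes: ΣTP=1054, ΣFP=436, ΣFN=436.
Micro-recall = TP/(TP+FN) on pooled counts = 0.7074 (equals overall accuracy in single-label multiclass).

0.7074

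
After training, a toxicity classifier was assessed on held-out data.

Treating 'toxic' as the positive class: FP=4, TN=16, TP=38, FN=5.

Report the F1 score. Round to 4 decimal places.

0.8941

Precision = TP/(TP+FP) = 38/42 = 0.9048
Recall = TP/(TP+FN) = 38/43 = 0.8837
F1 = 2·TP/(2·TP+FP+FN) = 76/85 = 0.8941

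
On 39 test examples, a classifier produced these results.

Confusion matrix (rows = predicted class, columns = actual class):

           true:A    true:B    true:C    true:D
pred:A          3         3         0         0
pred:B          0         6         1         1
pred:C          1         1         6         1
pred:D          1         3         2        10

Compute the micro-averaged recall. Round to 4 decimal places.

0.6410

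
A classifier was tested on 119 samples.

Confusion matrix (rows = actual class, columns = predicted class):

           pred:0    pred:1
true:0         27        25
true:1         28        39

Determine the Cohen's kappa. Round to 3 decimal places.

0.101

Observed agreement pₒ = trace/N = 66/119 = 0.5546
Expected agreement pₑ = Σ (rowᵢ·colᵢ)/N² = (52·55 + 67·64)/119² = 0.5048
κ = (pₒ − pₑ)/(1 − pₑ) = (0.5546 − 0.5048)/(1 − 0.5048) = 0.101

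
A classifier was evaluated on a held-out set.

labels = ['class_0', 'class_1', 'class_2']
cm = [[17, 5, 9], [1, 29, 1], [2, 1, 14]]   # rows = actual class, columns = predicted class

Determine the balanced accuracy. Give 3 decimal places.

0.769

Balanced accuracy = mean of per-class recall.
  class_0: recall = 17/31 = 0.5484
  class_1: recall = 29/31 = 0.9355
  class_2: recall = 14/17 = 0.8235
Mean = (0.5484 + 0.9355 + 0.8235) / 3 = 0.769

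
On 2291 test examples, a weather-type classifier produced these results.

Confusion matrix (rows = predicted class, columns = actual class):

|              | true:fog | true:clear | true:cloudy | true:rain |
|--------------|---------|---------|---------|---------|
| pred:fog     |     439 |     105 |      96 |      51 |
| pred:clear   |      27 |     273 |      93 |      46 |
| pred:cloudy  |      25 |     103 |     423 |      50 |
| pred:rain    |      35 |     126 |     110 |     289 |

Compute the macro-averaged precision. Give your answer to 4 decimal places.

Per-class precision (TP/(TP+FP)):
  fog: TP=439, FP=105+96+51=252 → 439/691 = 0.63531
  clear: TP=273, FP=27+93+46=166 → 273/439 = 0.62187
  cloudy: TP=423, FP=25+103+50=178 → 423/601 = 0.70383
  rain: TP=289, FP=35+126+110=271 → 289/560 = 0.51607
Macro-precision = mean = (0.63531 + 0.62187 + 0.70383 + 0.51607) / 4 = 0.6193

0.6193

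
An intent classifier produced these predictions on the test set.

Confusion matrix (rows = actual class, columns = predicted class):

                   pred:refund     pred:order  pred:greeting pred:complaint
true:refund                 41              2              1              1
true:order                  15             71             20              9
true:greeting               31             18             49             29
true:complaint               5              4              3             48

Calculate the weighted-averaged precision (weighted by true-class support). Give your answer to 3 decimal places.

0.647

Per-class precision (TP/(TP+FP)):
  refund: TP=41, FP=15+31+5=51 → 41/92 = 0.4457
  order: TP=71, FP=2+18+4=24 → 71/95 = 0.7474
  greeting: TP=49, FP=1+20+3=24 → 49/73 = 0.6712
  complaint: TP=48, FP=1+9+29=39 → 48/87 = 0.5517
Weighted-precision = Σ (supportᵢ/N)·precisionᵢ with N=347: (45/347)·0.4457 + (115/347)·0.7474 + (127/347)·0.6712 + (60/347)·0.5517 = 0.647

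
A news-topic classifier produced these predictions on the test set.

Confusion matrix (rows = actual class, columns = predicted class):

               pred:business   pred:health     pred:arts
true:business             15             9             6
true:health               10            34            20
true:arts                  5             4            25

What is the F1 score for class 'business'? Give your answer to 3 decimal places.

Treat 'business' as positive and all other classes as negative.
F1 score = 2·TP/(2·TP+FP+FN).
business: TP=15, FP=10+5=15, FN=9+6=15 → 30/60 = 0.5000

0.500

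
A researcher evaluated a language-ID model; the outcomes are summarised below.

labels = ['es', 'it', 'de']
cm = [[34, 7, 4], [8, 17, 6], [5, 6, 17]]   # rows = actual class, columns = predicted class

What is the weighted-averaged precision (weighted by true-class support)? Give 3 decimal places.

0.651

Per-class precision (TP/(TP+FP)):
  es: TP=34, FP=8+5=13 → 34/47 = 0.7234
  it: TP=17, FP=7+6=13 → 17/30 = 0.5667
  de: TP=17, FP=4+6=10 → 17/27 = 0.6296
Weighted-precision = Σ (supportᵢ/N)·precisionᵢ with N=104: (45/104)·0.7234 + (31/104)·0.5667 + (28/104)·0.6296 = 0.651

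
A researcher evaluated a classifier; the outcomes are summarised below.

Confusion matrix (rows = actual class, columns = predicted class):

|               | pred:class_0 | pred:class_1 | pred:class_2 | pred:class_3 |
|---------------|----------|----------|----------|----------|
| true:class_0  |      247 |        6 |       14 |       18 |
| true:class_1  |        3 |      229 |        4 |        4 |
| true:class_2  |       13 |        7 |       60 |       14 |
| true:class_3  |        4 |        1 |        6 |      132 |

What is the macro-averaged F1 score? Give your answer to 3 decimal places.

0.842

Per-class F1 score (2·TP/(2·TP+FP+FN)):
  class_0: TP=247, FP=3+13+4=20, FN=6+14+18=38 → 494/552 = 0.8949
  class_1: TP=229, FP=6+7+1=14, FN=3+4+4=11 → 458/483 = 0.9482
  class_2: TP=60, FP=14+4+6=24, FN=13+7+14=34 → 120/178 = 0.6742
  class_3: TP=132, FP=18+4+14=36, FN=4+1+6=11 → 264/311 = 0.8489
Macro-F1 score = mean = (0.8949 + 0.9482 + 0.6742 + 0.8489) / 4 = 0.842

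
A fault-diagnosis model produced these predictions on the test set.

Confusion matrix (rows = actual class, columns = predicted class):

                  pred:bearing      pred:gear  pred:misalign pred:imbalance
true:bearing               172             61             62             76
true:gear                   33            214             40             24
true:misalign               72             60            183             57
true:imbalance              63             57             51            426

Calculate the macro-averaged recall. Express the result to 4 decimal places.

Per-class recall (TP/(TP+FN)):
  bearing: TP=172, FN=61+62+76=199 → 172/371 = 0.46361
  gear: TP=214, FN=33+40+24=97 → 214/311 = 0.68810
  misalign: TP=183, FN=72+60+57=189 → 183/372 = 0.49194
  imbalance: TP=426, FN=63+57+51=171 → 426/597 = 0.71357
Macro-recall = mean = (0.46361 + 0.68810 + 0.49194 + 0.71357) / 4 = 0.5893

0.5893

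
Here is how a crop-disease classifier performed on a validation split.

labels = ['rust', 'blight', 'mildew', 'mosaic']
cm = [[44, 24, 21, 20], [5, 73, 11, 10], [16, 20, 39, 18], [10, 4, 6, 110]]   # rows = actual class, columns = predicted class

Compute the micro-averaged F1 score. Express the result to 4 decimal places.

Micro-averaging pools counts across classes: ΣTP=266, ΣFP=165, ΣFN=165.
Micro-F1 score = 2·TP/(2·TP+FP+FN) on pooled counts = 0.6172 (equals overall accuracy in single-label multiclass).

0.6172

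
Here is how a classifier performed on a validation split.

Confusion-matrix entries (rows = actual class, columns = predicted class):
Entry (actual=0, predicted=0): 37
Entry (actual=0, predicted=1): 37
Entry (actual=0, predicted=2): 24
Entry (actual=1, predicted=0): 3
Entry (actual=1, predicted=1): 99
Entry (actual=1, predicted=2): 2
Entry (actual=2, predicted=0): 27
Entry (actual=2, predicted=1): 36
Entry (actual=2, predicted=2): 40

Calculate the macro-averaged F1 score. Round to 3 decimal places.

Per-class F1 score (2·TP/(2·TP+FP+FN)):
  0: TP=37, FP=3+27=30, FN=37+24=61 → 74/165 = 0.4485
  1: TP=99, FP=37+36=73, FN=3+2=5 → 198/276 = 0.7174
  2: TP=40, FP=24+2=26, FN=27+36=63 → 80/169 = 0.4734
Macro-F1 score = mean = (0.4485 + 0.7174 + 0.4734) / 3 = 0.546

0.546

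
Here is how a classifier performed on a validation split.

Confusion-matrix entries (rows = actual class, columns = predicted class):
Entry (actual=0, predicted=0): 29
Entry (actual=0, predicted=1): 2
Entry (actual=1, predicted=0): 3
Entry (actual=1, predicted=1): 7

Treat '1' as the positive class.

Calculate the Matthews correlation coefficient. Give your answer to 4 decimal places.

0.6593

MCC = (TP·TN − FP·FN) / √((TP+FP)(TP+FN)(TN+FP)(TN+FN))
Numerator = 7·29 − 2·3 = 197
Denominator = √(9·10·31·32) = √89280 = 298.7976
MCC = 197 / 298.7976 = 0.6593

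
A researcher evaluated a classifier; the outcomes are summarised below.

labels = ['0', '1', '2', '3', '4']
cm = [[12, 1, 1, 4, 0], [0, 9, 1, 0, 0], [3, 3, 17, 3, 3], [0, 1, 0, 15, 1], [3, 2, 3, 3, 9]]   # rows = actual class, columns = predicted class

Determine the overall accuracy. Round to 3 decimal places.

0.660

Accuracy = trace / total = (12+9+17+15+9=62) / 94 = 62/94 = 0.660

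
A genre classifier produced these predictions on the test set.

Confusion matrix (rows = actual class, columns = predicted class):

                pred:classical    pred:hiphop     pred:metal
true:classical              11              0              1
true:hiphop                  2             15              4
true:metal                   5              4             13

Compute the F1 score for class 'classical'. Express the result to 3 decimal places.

0.733

Take TP from the diagonal, FP from the rest of the 'classical' prediction marginal, FN from the rest of the 'classical' actual marginal.
F1 score = 2·TP/(2·TP+FP+FN).
classical: TP=11, FP=2+5=7, FN=0+1=1 → 22/30 = 0.7333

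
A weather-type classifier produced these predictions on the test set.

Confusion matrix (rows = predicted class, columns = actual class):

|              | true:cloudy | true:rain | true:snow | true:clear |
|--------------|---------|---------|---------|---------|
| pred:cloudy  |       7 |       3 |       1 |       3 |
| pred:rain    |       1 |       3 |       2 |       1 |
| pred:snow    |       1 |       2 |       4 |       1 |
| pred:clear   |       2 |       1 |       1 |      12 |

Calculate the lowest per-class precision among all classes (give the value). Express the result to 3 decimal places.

Per-class precision (TP/(TP+FP)):
  cloudy: TP=7, FP=3+1+3=7 → 7/14 = 0.5000
  rain: TP=3, FP=1+2+1=4 → 3/7 = 0.4286
  snow: TP=4, FP=1+2+1=4 → 4/8 = 0.5000
  clear: TP=12, FP=2+1+1=4 → 12/16 = 0.7500
Lowest is class 'rain' with precision = 0.429.

0.429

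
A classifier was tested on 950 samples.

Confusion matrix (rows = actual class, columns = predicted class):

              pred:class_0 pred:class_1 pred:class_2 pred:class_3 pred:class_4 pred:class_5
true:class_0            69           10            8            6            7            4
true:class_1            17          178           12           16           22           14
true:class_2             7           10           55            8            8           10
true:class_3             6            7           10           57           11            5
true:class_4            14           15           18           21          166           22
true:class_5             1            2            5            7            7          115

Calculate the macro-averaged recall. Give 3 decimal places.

0.666

Per-class recall (TP/(TP+FN)):
  class_0: TP=69, FN=10+8+6+7+4=35 → 69/104 = 0.6635
  class_1: TP=178, FN=17+12+16+22+14=81 → 178/259 = 0.6873
  class_2: TP=55, FN=7+10+8+8+10=43 → 55/98 = 0.5612
  class_3: TP=57, FN=6+7+10+11+5=39 → 57/96 = 0.5938
  class_4: TP=166, FN=14+15+18+21+22=90 → 166/256 = 0.6484
  class_5: TP=115, FN=1+2+5+7+7=22 → 115/137 = 0.8394
Macro-recall = mean = (0.6635 + 0.6873 + 0.5612 + 0.5938 + 0.6484 + 0.8394) / 6 = 0.666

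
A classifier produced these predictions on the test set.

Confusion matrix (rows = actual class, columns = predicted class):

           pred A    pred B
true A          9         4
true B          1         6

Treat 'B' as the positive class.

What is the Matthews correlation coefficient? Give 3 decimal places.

0.524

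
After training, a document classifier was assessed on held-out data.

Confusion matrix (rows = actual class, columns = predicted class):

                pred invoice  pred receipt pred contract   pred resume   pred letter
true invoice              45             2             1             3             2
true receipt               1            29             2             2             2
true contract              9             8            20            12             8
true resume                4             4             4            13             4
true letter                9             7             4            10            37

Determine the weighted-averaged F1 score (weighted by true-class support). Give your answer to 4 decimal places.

0.5862

Per-class F1 score (2·TP/(2·TP+FP+FN)):
  invoice: TP=45, FP=1+9+4+9=23, FN=2+1+3+2=8 → 90/121 = 0.74380
  receipt: TP=29, FP=2+8+4+7=21, FN=1+2+2+2=7 → 58/86 = 0.67442
  contract: TP=20, FP=1+2+4+4=11, FN=9+8+12+8=37 → 40/88 = 0.45455
  resume: TP=13, FP=3+2+12+10=27, FN=4+4+4+4=16 → 26/69 = 0.37681
  letter: TP=37, FP=2+2+8+4=16, FN=9+7+4+10=30 → 74/120 = 0.61667
Weighted-F1 score = Σ (supportᵢ/N)·F1 scoreᵢ with N=242: (53/242)·0.74380 + (36/242)·0.67442 + (57/242)·0.45455 + (29/242)·0.37681 + (67/242)·0.61667 = 0.5862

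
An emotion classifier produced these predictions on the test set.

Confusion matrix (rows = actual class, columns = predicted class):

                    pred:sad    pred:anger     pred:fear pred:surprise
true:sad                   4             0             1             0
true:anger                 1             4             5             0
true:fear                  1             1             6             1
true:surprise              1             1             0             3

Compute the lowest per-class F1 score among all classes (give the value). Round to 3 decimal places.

0.500

Per-class F1 score (2·TP/(2·TP+FP+FN)):
  sad: TP=4, FP=1+1+1=3, FN=0+1+0=1 → 8/12 = 0.6667
  anger: TP=4, FP=0+1+1=2, FN=1+5+0=6 → 8/16 = 0.5000
  fear: TP=6, FP=1+5+0=6, FN=1+1+1=3 → 12/21 = 0.5714
  surprise: TP=3, FP=0+0+1=1, FN=1+1+0=2 → 6/9 = 0.6667
Lowest is class 'anger' with F1 score = 0.500.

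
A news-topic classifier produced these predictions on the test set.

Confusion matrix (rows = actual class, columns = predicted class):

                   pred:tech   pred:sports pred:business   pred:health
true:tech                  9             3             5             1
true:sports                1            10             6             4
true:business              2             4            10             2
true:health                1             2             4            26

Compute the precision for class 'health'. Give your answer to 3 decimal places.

One-vs-rest for 'health': TP = diagonal; FP = other classes predicted 'health'; FN = 'health' predicted as other.
precision = TP/(TP+FP).
health: TP=26, FP=1+4+2=7 → 26/33 = 0.7879

0.788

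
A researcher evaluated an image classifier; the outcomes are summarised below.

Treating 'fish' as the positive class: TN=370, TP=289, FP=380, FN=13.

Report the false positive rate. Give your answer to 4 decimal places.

FPR = FP/(FP+TN) = 380/(380+370) = 0.5067

0.5067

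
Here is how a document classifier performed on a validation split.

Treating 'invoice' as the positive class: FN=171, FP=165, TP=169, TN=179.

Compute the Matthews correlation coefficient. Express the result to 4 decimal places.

MCC = (TP·TN − FP·FN) / √((TP+FP)(TP+FN)(TN+FP)(TN+FN))
Numerator = 169·179 − 165·171 = 2036
Denominator = √(334·340·344·350) = √13672624000 = 116929.9962
MCC = 2036 / 116929.9962 = 0.0174

0.0174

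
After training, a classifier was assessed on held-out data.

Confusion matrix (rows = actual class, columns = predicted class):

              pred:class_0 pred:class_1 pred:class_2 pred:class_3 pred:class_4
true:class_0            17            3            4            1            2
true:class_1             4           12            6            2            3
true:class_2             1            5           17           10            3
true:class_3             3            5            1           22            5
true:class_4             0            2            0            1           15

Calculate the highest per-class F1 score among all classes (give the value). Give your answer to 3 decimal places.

Per-class F1 score (2·TP/(2·TP+FP+FN)):
  class_0: TP=17, FP=4+1+3+0=8, FN=3+4+1+2=10 → 34/52 = 0.6538
  class_1: TP=12, FP=3+5+5+2=15, FN=4+6+2+3=15 → 24/54 = 0.4444
  class_2: TP=17, FP=4+6+1+0=11, FN=1+5+10+3=19 → 34/64 = 0.5313
  class_3: TP=22, FP=1+2+10+1=14, FN=3+5+1+5=14 → 44/72 = 0.6111
  class_4: TP=15, FP=2+3+3+5=13, FN=0+2+0+1=3 → 30/46 = 0.6522
Highest is class 'class_0' with F1 score = 0.654.

0.654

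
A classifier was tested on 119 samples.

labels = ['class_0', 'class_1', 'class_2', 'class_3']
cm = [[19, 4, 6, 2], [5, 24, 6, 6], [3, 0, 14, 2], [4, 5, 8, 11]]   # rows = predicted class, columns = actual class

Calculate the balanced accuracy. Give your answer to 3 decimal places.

0.569

Balanced accuracy = mean of per-class recall.
  class_0: recall = 19/31 = 0.6129
  class_1: recall = 24/33 = 0.7273
  class_2: recall = 14/34 = 0.4118
  class_3: recall = 11/21 = 0.5238
Mean = (0.6129 + 0.7273 + 0.4118 + 0.5238) / 4 = 0.569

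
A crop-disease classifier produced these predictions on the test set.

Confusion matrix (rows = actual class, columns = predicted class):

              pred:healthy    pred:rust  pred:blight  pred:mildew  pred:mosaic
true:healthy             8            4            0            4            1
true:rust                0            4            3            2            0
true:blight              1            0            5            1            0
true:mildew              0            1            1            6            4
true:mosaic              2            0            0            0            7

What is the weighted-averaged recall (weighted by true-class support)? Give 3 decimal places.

0.556

Per-class recall (TP/(TP+FN)):
  healthy: TP=8, FN=4+0+4+1=9 → 8/17 = 0.4706
  rust: TP=4, FN=0+3+2+0=5 → 4/9 = 0.4444
  blight: TP=5, FN=1+0+1+0=2 → 5/7 = 0.7143
  mildew: TP=6, FN=0+1+1+4=6 → 6/12 = 0.5000
  mosaic: TP=7, FN=2+0+0+0=2 → 7/9 = 0.7778
Weighted-recall = Σ (supportᵢ/N)·recallᵢ with N=54: (17/54)·0.4706 + (9/54)·0.4444 + (7/54)·0.7143 + (12/54)·0.5000 + (9/54)·0.7778 = 0.556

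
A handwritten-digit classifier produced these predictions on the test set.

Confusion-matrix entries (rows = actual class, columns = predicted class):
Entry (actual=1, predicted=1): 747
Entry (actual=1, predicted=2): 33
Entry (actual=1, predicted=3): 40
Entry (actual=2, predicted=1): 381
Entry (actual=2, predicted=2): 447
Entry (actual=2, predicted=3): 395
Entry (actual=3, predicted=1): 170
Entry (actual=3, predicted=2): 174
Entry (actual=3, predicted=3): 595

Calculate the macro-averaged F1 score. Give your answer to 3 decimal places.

Per-class F1 score (2·TP/(2·TP+FP+FN)):
  1: TP=747, FP=381+170=551, FN=33+40=73 → 1494/2118 = 0.7054
  2: TP=447, FP=33+174=207, FN=381+395=776 → 894/1877 = 0.4763
  3: TP=595, FP=40+395=435, FN=170+174=344 → 1190/1969 = 0.6044
Macro-F1 score = mean = (0.7054 + 0.4763 + 0.6044) / 3 = 0.595

0.595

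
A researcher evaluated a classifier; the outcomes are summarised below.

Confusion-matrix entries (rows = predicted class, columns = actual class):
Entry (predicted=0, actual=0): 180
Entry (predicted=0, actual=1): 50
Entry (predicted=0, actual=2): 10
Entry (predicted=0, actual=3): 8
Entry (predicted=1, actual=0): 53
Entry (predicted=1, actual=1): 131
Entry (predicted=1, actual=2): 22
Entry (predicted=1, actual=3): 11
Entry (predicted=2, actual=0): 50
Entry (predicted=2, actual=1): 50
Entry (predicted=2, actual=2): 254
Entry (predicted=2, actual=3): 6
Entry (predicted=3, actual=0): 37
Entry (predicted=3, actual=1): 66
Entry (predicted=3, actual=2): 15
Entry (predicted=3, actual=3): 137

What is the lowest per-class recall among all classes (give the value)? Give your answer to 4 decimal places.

Per-class recall (TP/(TP+FN)):
  0: TP=180, FN=53+50+37=140 → 180/320 = 0.56250
  1: TP=131, FN=50+50+66=166 → 131/297 = 0.44108
  2: TP=254, FN=10+22+15=47 → 254/301 = 0.84385
  3: TP=137, FN=8+11+6=25 → 137/162 = 0.84568
Lowest is class '1' with recall = 0.4411.

0.4411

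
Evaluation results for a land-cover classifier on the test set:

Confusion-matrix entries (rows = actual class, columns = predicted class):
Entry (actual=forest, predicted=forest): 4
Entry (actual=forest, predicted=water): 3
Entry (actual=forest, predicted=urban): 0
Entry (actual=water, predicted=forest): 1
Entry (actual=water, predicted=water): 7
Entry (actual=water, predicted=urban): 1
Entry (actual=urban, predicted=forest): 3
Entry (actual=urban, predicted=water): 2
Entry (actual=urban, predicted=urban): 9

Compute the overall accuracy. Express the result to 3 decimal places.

Accuracy = trace / total = (4+7+9=20) / 30 = 20/30 = 0.667

0.667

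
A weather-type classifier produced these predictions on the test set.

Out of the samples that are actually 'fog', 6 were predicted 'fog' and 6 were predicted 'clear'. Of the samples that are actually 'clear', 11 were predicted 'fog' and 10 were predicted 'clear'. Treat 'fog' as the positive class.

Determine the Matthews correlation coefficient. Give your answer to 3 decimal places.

MCC = (TP·TN − FP·FN) / √((TP+FP)(TP+FN)(TN+FP)(TN+FN))
Numerator = 6·10 − 11·6 = -6
Denominator = √(17·12·21·16) = √68544 = 261.8091
MCC = -6 / 261.8091 = -0.023

-0.023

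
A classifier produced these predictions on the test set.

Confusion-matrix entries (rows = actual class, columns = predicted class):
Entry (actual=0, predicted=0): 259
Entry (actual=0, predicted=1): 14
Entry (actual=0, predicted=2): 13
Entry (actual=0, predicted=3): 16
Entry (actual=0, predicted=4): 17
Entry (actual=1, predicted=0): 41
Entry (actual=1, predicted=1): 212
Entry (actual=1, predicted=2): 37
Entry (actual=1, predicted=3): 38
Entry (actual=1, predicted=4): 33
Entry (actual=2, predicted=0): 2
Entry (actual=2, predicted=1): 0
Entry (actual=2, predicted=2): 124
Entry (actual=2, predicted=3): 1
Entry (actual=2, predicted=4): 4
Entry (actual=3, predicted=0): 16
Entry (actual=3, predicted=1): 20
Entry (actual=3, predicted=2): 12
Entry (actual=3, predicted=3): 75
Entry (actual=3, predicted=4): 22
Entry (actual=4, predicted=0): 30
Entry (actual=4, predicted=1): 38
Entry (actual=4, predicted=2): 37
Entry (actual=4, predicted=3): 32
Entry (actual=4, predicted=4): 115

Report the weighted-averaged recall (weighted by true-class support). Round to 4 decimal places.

Per-class recall (TP/(TP+FN)):
  0: TP=259, FN=14+13+16+17=60 → 259/319 = 0.81191
  1: TP=212, FN=41+37+38+33=149 → 212/361 = 0.58726
  2: TP=124, FN=2+0+1+4=7 → 124/131 = 0.94656
  3: TP=75, FN=16+20+12+22=70 → 75/145 = 0.51724
  4: TP=115, FN=30+38+37+32=137 → 115/252 = 0.45635
Weighted-recall = Σ (supportᵢ/N)·recallᵢ with N=1208: (319/1208)·0.81191 + (361/1208)·0.58726 + (131/1208)·0.94656 + (145/1208)·0.51724 + (252/1208)·0.45635 = 0.6498

0.6498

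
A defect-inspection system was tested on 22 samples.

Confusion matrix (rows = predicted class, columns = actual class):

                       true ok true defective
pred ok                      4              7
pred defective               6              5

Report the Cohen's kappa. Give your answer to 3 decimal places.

Observed agreement pₒ = trace/N = 9/22 = 0.4091
Expected agreement pₑ = Σ (rowᵢ·colᵢ)/N² = (10·11 + 12·11)/22² = 0.5000
κ = (pₒ − pₑ)/(1 − pₑ) = (0.4091 − 0.5000)/(1 − 0.5000) = -0.182

-0.182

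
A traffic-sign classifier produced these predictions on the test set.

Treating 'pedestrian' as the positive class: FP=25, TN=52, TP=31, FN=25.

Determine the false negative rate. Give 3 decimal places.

0.446

FNR = FN/(FN+TP) = 25/(25+31) = 0.446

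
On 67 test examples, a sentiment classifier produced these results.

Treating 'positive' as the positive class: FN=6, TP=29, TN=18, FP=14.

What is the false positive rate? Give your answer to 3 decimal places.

0.438

FPR = FP/(FP+TN) = 14/(14+18) = 0.438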